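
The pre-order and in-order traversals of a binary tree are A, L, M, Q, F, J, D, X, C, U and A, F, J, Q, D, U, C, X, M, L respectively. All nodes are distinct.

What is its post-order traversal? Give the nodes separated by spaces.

J F U C X D Q M L A

The first element of pre-order is the root; it splits in-order into left and right subtrees.
Root A: left subtree has 0 nodes { }, right has 9 {F, J, Q, D, U, C, X, M, L}.
  Root L: left subtree has 8 nodes {F, J, Q, D, U, C, X, M}, right has 0 { }.
    Root M: left subtree has 7 nodes {F, J, Q, D, U, C, X}, right has 0 { }.
      Root Q: left subtree has 2 nodes {F, J}, right has 4 {D, U, C, X}.
        Root F: left subtree has 0 nodes { }, right has 1 {J}.
        Root D: left subtree has 0 nodes { }, right has 3 {U, C, X}.
          Root X: left subtree has 2 nodes {U, C}, right has 0 { }.
            Root C: left subtree has 1 node {U}, right has 0 { }.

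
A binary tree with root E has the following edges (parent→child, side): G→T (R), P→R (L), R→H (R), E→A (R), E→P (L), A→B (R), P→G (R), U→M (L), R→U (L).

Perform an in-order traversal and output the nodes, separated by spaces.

M U R H P G T E A B

In-order visits the left subtree, then the node, then the right subtree.
At E: go left to P.
  At P: go left to R.
    At R: go left to U.
      At U: go left to M.
        M is a leaf — visit M.
      Visit U.
      At U: no right child.
    Visit R.
    At R: go right to H.
      H is a leaf — visit H.
  Visit P.
  At P: go right to G.
    At G: no left child.
    Visit G.
    At G: go right to T.
      T is a leaf — visit T.
Visit E.
At E: go right to A.
  At A: no left child.
  Visit A.
  At A: go right to B.
    B is a leaf — visit B.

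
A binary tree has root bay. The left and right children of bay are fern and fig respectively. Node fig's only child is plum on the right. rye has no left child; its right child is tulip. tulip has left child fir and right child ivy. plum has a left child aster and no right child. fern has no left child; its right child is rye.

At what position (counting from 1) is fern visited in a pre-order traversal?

2

Pre-order visits the node, then its left subtree, then its right subtree.
Visit bay.
At bay: go left to fern.
  Visit fern.
  At fern: no left child.
  At fern: go right to rye.
    Visit rye.
    At rye: no left child.
    At rye: go right to tulip.
      Visit tulip.
      At tulip: go left to fir.
        fir is a leaf — visit fir.
      At tulip: go right to ivy.
        ivy is a leaf — visit ivy.
At bay: go right to fig.
  Visit fig.
  At fig: no left child.
  At fig: go right to plum.
    Visit plum.
    At plum: go left to aster.
      aster is a leaf — visit aster.
    At plum: no right child.
Full pre-order sequence: bay, fern, rye, tulip, fir, ivy, fig, plum, aster.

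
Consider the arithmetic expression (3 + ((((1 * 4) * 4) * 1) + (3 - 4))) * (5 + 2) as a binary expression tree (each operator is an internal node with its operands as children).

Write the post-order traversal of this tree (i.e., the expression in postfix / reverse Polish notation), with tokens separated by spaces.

3 1 4 * 4 * 1 * 3 4 - + + 5 2 + *

Post-order on an expression tree gives postfix notation: for each operator, emit left operand, right operand, then the operator.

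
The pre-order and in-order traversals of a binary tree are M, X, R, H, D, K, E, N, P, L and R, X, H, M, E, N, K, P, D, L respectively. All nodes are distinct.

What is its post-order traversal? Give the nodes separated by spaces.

R H X N E P K L D M

The first element of pre-order is the root; it splits in-order into left and right subtrees.
Root M: left subtree has 3 nodes {R, X, H}, right has 6 {E, N, K, P, D, L}.
  Root X: left subtree has 1 node {R}, right has 1 {H}.
  Root D: left subtree has 4 nodes {E, N, K, P}, right has 1 {L}.
    Root K: left subtree has 2 nodes {E, N}, right has 1 {P}.
      Root E: left subtree has 0 nodes { }, right has 1 {N}.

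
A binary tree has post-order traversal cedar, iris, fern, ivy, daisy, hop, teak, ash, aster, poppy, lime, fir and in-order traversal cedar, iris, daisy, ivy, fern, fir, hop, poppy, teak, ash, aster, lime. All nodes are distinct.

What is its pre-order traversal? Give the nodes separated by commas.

The last element of post-order is the root; it splits in-order into left and right subtrees.
Root fir: left subtree has 5 nodes {cedar, iris, daisy, ivy, fern}, right has 6 {hop, poppy, teak, ash, aster, lime}.
  Root daisy: left subtree has 2 nodes {cedar, iris}, right has 2 {ivy, fern}.
    Root iris: left subtree has 1 node {cedar}, right has 0 { }.
    Root ivy: left subtree has 0 nodes { }, right has 1 {fern}.
  Root lime: left subtree has 5 nodes {hop, poppy, teak, ash, aster}, right has 0 { }.
    Root poppy: left subtree has 1 node {hop}, right has 3 {teak, ash, aster}.
      Root aster: left subtree has 2 nodes {teak, ash}, right has 0 { }.
        Root ash: left subtree has 1 node {teak}, right has 0 { }.

fir, daisy, iris, cedar, ivy, fern, lime, poppy, hop, aster, ash, teak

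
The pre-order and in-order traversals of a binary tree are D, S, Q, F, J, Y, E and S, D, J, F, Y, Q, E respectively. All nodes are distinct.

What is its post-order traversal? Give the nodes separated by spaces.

S J Y F E Q D

The first element of pre-order is the root; it splits in-order into left and right subtrees.
Root D: left subtree has 1 node {S}, right has 5 {J, F, Y, Q, E}.
  Root Q: left subtree has 3 nodes {J, F, Y}, right has 1 {E}.
    Root F: left subtree has 1 node {J}, right has 1 {Y}.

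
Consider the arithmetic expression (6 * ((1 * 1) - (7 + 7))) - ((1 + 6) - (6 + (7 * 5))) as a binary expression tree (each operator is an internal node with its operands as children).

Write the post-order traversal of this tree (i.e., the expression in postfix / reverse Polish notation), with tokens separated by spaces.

Post-order on an expression tree gives postfix notation: for each operator, emit left operand, right operand, then the operator.

6 1 1 * 7 7 + - * 1 6 + 6 7 5 * + - -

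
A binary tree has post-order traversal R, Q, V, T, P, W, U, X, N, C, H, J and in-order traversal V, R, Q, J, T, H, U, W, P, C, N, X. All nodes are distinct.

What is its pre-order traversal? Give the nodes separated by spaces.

J V Q R H T C U W P N X

The last element of post-order is the root; it splits in-order into left and right subtrees.
Root J: left subtree has 3 nodes {V, R, Q}, right has 8 {T, H, U, W, P, C, N, X}.
  Root V: left subtree has 0 nodes { }, right has 2 {R, Q}.
    Root Q: left subtree has 1 node {R}, right has 0 { }.
  Root H: left subtree has 1 node {T}, right has 6 {U, W, P, C, N, X}.
    Root C: left subtree has 3 nodes {U, W, P}, right has 2 {N, X}.
      Root U: left subtree has 0 nodes { }, right has 2 {W, P}.
        Root W: left subtree has 0 nodes { }, right has 1 {P}.
      Root N: left subtree has 0 nodes { }, right has 1 {X}.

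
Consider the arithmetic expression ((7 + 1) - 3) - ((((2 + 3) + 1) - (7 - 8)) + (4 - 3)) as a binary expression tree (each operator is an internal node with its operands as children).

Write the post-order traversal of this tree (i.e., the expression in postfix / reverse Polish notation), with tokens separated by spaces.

Post-order on an expression tree gives postfix notation: for each operator, emit left operand, right operand, then the operator.

7 1 + 3 - 2 3 + 1 + 7 8 - - 4 3 - + -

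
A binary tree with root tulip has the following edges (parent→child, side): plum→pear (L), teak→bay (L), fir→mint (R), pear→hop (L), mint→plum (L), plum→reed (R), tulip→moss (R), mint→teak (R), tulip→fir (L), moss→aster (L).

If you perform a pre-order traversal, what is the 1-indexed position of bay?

9

Pre-order visits the node, then its left subtree, then its right subtree.
Visit tulip.
At tulip: go left to fir.
  Visit fir.
  At fir: no left child.
  At fir: go right to mint.
    Visit mint.
    At mint: go left to plum.
      Visit plum.
      At plum: go left to pear.
        Visit pear.
        At pear: go left to hop.
          hop is a leaf — visit hop.
        At pear: no right child.
      At plum: go right to reed.
        reed is a leaf — visit reed.
    At mint: go right to teak.
      Visit teak.
      At teak: go left to bay.
        bay is a leaf — visit bay.
      At teak: no right child.
At tulip: go right to moss.
  Visit moss.
  At moss: go left to aster.
    aster is a leaf — visit aster.
  At moss: no right child.
Full pre-order sequence: tulip, fir, mint, plum, pear, hop, reed, teak, bay, moss, aster.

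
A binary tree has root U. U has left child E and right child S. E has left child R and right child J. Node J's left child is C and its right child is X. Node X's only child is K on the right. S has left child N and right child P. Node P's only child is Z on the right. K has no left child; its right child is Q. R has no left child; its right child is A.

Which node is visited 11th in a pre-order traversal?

Pre-order visits the node, then its left subtree, then its right subtree.
Visit U.
At U: go left to E.
  Visit E.
  At E: go left to R.
    Visit R.
    At R: no left child.
    At R: go right to A.
      A is a leaf — visit A.
  At E: go right to J.
    Visit J.
    At J: go left to C.
      C is a leaf — visit C.
    At J: go right to X.
      Visit X.
      At X: no left child.
      At X: go right to K.
        Visit K.
        At K: no left child.
        At K: go right to Q.
          Q is a leaf — visit Q.
At U: go right to S.
  Visit S.
  At S: go left to N.
    N is a leaf — visit N.
  At S: go right to P.
    Visit P.
    At P: no left child.
    At P: go right to Z.
      Z is a leaf — visit Z.
Full pre-order sequence: U, E, R, A, J, C, X, K, Q, S, N, P, Z.

N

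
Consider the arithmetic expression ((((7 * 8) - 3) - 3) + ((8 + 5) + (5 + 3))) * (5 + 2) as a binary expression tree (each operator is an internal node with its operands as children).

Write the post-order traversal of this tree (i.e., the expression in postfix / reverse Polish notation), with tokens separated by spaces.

Post-order on an expression tree gives postfix notation: for each operator, emit left operand, right operand, then the operator.

7 8 * 3 - 3 - 8 5 + 5 3 + + + 5 2 + *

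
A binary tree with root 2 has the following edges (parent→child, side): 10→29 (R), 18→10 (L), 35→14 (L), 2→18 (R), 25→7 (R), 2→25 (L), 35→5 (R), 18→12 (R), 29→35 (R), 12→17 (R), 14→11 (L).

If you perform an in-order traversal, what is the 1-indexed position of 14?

7

In-order visits the left subtree, then the node, then the right subtree.
At 2: go left to 25.
  At 25: no left child.
  Visit 25.
  At 25: go right to 7.
    7 is a leaf — visit 7.
Visit 2.
At 2: go right to 18.
  At 18: go left to 10.
    At 10: no left child.
    Visit 10.
    At 10: go right to 29.
      At 29: no left child.
      Visit 29.
      At 29: go right to 35.
        At 35: go left to 14.
          At 14: go left to 11.
            11 is a leaf — visit 11.
          Visit 14.
          At 14: no right child.
        Visit 35.
        At 35: go right to 5.
          5 is a leaf — visit 5.
  Visit 18.
  At 18: go right to 12.
    At 12: no left child.
    Visit 12.
    At 12: go right to 17.
      17 is a leaf — visit 17.
Full in-order sequence: 25, 7, 2, 10, 29, 11, 14, 35, 5, 18, 12, 17.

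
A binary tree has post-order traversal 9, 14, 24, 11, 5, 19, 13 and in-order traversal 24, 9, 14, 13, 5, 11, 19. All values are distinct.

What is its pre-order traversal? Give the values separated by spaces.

13 24 14 9 19 5 11

The last element of post-order is the root; it splits in-order into left and right subtrees.
Root 13: left subtree has 3 nodes {24, 9, 14}, right has 3 {5, 11, 19}.
  Root 24: left subtree has 0 nodes { }, right has 2 {9, 14}.
    Root 14: left subtree has 1 node {9}, right has 0 { }.
  Root 19: left subtree has 2 nodes {5, 11}, right has 0 { }.
    Root 5: left subtree has 0 nodes { }, right has 1 {11}.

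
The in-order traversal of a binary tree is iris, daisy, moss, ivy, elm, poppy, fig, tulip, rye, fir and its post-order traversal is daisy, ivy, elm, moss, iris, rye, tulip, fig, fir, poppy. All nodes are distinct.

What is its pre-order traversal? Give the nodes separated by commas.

The last element of post-order is the root; it splits in-order into left and right subtrees.
Root poppy: left subtree has 5 nodes {iris, daisy, moss, ivy, elm}, right has 4 {fig, tulip, rye, fir}.
  Root iris: left subtree has 0 nodes { }, right has 4 {daisy, moss, ivy, elm}.
    Root moss: left subtree has 1 node {daisy}, right has 2 {ivy, elm}.
      Root elm: left subtree has 1 node {ivy}, right has 0 { }.
  Root fir: left subtree has 3 nodes {fig, tulip, rye}, right has 0 { }.
    Root fig: left subtree has 0 nodes { }, right has 2 {tulip, rye}.
      Root tulip: left subtree has 0 nodes { }, right has 1 {rye}.

poppy, iris, moss, daisy, elm, ivy, fir, fig, tulip, rye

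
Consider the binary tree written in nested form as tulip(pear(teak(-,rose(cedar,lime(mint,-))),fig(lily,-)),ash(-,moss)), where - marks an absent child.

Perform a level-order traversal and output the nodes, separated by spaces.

tulip pear ash teak fig moss rose lily cedar lime mint

Level-order visits nodes level by level from the root, left to right within each level.
Level 0: tulip
Level 1: pear, ash
Level 2: teak, fig, moss
Level 3: rose, lily
Level 4: cedar, lime
Level 5: mint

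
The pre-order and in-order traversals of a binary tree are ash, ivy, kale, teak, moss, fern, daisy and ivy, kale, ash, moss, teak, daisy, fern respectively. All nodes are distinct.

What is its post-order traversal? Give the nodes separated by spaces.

The first element of pre-order is the root; it splits in-order into left and right subtrees.
Root ash: left subtree has 2 nodes {ivy, kale}, right has 4 {moss, teak, daisy, fern}.
  Root ivy: left subtree has 0 nodes { }, right has 1 {kale}.
  Root teak: left subtree has 1 node {moss}, right has 2 {daisy, fern}.
    Root fern: left subtree has 1 node {daisy}, right has 0 { }.

kale ivy moss daisy fern teak ash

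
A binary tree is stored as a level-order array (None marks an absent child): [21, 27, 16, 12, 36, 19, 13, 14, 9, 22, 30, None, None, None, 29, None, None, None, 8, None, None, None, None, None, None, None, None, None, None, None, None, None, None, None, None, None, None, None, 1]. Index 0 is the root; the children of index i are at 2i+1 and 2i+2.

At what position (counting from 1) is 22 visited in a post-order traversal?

6

Post-order visits the left subtree, then the right subtree, then the node.
At 21: go left to 27.
  At 27: go left to 12.
    At 12: go left to 14.
      14 is a leaf — visit 14.
    At 12: go right to 9.
      At 9: no left child.
      At 9: go right to 8.
        At 8: no left child.
        At 8: go right to 1.
          1 is a leaf — visit 1.
        Visit 8.
      Visit 9.
    Visit 12.
  At 27: go right to 36.
    At 36: go left to 22.
      22 is a leaf — visit 22.
    At 36: go right to 30.
      30 is a leaf — visit 30.
    Visit 36.
  Visit 27.
At 21: go right to 16.
  At 16: go left to 19.
    19 is a leaf — visit 19.
  At 16: go right to 13.
    At 13: no left child.
    At 13: go right to 29.
      29 is a leaf — visit 29.
    Visit 13.
  Visit 16.
Visit 21.
Full post-order sequence: 14, 1, 8, 9, 12, 22, 30, 36, 27, 19, 29, 13, 16, 21.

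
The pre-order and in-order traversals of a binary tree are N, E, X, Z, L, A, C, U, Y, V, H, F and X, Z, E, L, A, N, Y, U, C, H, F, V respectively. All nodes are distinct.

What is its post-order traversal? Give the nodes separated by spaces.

The first element of pre-order is the root; it splits in-order into left and right subtrees.
Root N: left subtree has 5 nodes {X, Z, E, L, A}, right has 6 {Y, U, C, H, F, V}.
  Root E: left subtree has 2 nodes {X, Z}, right has 2 {L, A}.
    Root X: left subtree has 0 nodes { }, right has 1 {Z}.
    Root L: left subtree has 0 nodes { }, right has 1 {A}.
  Root C: left subtree has 2 nodes {Y, U}, right has 3 {H, F, V}.
    Root U: left subtree has 1 node {Y}, right has 0 { }.
    Root V: left subtree has 2 nodes {H, F}, right has 0 { }.
      Root H: left subtree has 0 nodes { }, right has 1 {F}.

Z X A L E Y U F H V C N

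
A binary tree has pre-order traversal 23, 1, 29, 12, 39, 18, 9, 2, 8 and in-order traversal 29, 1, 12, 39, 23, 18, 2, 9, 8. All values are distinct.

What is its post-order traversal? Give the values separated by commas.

29, 39, 12, 1, 2, 8, 9, 18, 23

The first element of pre-order is the root; it splits in-order into left and right subtrees.
Root 23: left subtree has 4 nodes {29, 1, 12, 39}, right has 4 {18, 2, 9, 8}.
  Root 1: left subtree has 1 node {29}, right has 2 {12, 39}.
    Root 12: left subtree has 0 nodes { }, right has 1 {39}.
  Root 18: left subtree has 0 nodes { }, right has 3 {2, 9, 8}.
    Root 9: left subtree has 1 node {2}, right has 1 {8}.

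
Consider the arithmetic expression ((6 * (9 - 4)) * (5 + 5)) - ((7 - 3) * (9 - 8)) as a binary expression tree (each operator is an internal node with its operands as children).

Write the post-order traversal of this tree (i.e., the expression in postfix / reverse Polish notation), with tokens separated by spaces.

Post-order on an expression tree gives postfix notation: for each operator, emit left operand, right operand, then the operator.

6 9 4 - * 5 5 + * 7 3 - 9 8 - * -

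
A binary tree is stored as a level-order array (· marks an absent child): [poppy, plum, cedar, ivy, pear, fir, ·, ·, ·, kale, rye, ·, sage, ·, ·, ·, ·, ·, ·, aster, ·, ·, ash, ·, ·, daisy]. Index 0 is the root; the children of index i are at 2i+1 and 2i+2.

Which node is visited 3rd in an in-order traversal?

In-order visits the left subtree, then the node, then the right subtree.
At poppy: go left to plum.
  At plum: go left to ivy.
    ivy is a leaf — visit ivy.
  Visit plum.
  At plum: go right to pear.
    At pear: go left to kale.
      At kale: go left to aster.
        aster is a leaf — visit aster.
      Visit kale.
      At kale: no right child.
    Visit pear.
    At pear: go right to rye.
      At rye: no left child.
      Visit rye.
      At rye: go right to ash.
        ash is a leaf — visit ash.
Visit poppy.
At poppy: go right to cedar.
  At cedar: go left to fir.
    At fir: no left child.
    Visit fir.
    At fir: go right to sage.
      At sage: go left to daisy.
        daisy is a leaf — visit daisy.
      Visit sage.
      At sage: no right child.
  Visit cedar.
  At cedar: no right child.
Full in-order sequence: ivy, plum, aster, kale, pear, rye, ash, poppy, fir, daisy, sage, cedar.

aster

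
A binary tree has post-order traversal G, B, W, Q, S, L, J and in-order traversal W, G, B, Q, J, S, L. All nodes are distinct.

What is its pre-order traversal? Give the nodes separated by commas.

J, Q, W, B, G, L, S

The last element of post-order is the root; it splits in-order into left and right subtrees.
Root J: left subtree has 4 nodes {W, G, B, Q}, right has 2 {S, L}.
  Root Q: left subtree has 3 nodes {W, G, B}, right has 0 { }.
    Root W: left subtree has 0 nodes { }, right has 2 {G, B}.
      Root B: left subtree has 1 node {G}, right has 0 { }.
  Root L: left subtree has 1 node {S}, right has 0 { }.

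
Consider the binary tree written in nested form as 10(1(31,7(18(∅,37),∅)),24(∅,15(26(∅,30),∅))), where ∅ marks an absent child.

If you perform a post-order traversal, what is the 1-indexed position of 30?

6

Post-order visits the left subtree, then the right subtree, then the node.
At 10: go left to 1.
  At 1: go left to 31.
    31 is a leaf — visit 31.
  At 1: go right to 7.
    At 7: go left to 18.
      At 18: no left child.
      At 18: go right to 37.
        37 is a leaf — visit 37.
      Visit 18.
    At 7: no right child.
    Visit 7.
  Visit 1.
At 10: go right to 24.
  At 24: no left child.
  At 24: go right to 15.
    At 15: go left to 26.
      At 26: no left child.
      At 26: go right to 30.
        30 is a leaf — visit 30.
      Visit 26.
    At 15: no right child.
    Visit 15.
  Visit 24.
Visit 10.
Full post-order sequence: 31, 37, 18, 7, 1, 30, 26, 15, 24, 10.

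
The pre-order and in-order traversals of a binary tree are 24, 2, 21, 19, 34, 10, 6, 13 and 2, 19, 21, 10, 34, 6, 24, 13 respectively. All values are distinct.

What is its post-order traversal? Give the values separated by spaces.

The first element of pre-order is the root; it splits in-order into left and right subtrees.
Root 24: left subtree has 6 nodes {2, 19, 21, 10, 34, 6}, right has 1 {13}.
  Root 2: left subtree has 0 nodes { }, right has 5 {19, 21, 10, 34, 6}.
    Root 21: left subtree has 1 node {19}, right has 3 {10, 34, 6}.
      Root 34: left subtree has 1 node {10}, right has 1 {6}.

19 10 6 34 21 2 13 24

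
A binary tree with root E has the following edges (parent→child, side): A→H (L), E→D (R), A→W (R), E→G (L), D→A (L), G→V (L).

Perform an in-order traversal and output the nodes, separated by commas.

V, G, E, H, A, W, D

In-order visits the left subtree, then the node, then the right subtree.
At E: go left to G.
  At G: go left to V.
    V is a leaf — visit V.
  Visit G.
  At G: no right child.
Visit E.
At E: go right to D.
  At D: go left to A.
    At A: go left to H.
      H is a leaf — visit H.
    Visit A.
    At A: go right to W.
      W is a leaf — visit W.
  Visit D.
  At D: no right child.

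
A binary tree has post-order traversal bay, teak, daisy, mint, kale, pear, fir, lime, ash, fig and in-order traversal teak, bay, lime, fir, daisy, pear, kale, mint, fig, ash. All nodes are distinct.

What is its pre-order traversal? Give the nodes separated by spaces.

fig lime teak bay fir pear daisy kale mint ash

The last element of post-order is the root; it splits in-order into left and right subtrees.
Root fig: left subtree has 8 nodes {teak, bay, lime, fir, daisy, pear, kale, mint}, right has 1 {ash}.
  Root lime: left subtree has 2 nodes {teak, bay}, right has 5 {fir, daisy, pear, kale, mint}.
    Root teak: left subtree has 0 nodes { }, right has 1 {bay}.
    Root fir: left subtree has 0 nodes { }, right has 4 {daisy, pear, kale, mint}.
      Root pear: left subtree has 1 node {daisy}, right has 2 {kale, mint}.
        Root kale: left subtree has 0 nodes { }, right has 1 {mint}.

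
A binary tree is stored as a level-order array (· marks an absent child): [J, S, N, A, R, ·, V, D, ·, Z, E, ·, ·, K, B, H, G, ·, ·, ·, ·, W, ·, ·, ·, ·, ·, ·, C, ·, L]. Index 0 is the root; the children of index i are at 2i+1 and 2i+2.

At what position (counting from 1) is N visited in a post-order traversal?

15

Post-order visits the left subtree, then the right subtree, then the node.
At J: go left to S.
  At S: go left to A.
    At A: go left to D.
      At D: go left to H.
        H is a leaf — visit H.
      At D: go right to G.
        G is a leaf — visit G.
      Visit D.
    At A: no right child.
    Visit A.
  At S: go right to R.
    At R: go left to Z.
      Z is a leaf — visit Z.
    At R: go right to E.
      At E: go left to W.
        W is a leaf — visit W.
      At E: no right child.
      Visit E.
    Visit R.
  Visit S.
At J: go right to N.
  At N: no left child.
  At N: go right to V.
    At V: go left to K.
      At K: no left child.
      At K: go right to C.
        C is a leaf — visit C.
      Visit K.
    At V: go right to B.
      At B: no left child.
      At B: go right to L.
        L is a leaf — visit L.
      Visit B.
    Visit V.
  Visit N.
Visit J.
Full post-order sequence: H, G, D, A, Z, W, E, R, S, C, K, L, B, V, N, J.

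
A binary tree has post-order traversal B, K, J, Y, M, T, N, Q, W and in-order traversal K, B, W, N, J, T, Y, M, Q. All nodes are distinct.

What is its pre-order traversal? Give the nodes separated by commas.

The last element of post-order is the root; it splits in-order into left and right subtrees.
Root W: left subtree has 2 nodes {K, B}, right has 6 {N, J, T, Y, M, Q}.
  Root K: left subtree has 0 nodes { }, right has 1 {B}.
  Root Q: left subtree has 5 nodes {N, J, T, Y, M}, right has 0 { }.
    Root N: left subtree has 0 nodes { }, right has 4 {J, T, Y, M}.
      Root T: left subtree has 1 node {J}, right has 2 {Y, M}.
        Root M: left subtree has 1 node {Y}, right has 0 { }.

W, K, B, Q, N, T, J, M, Y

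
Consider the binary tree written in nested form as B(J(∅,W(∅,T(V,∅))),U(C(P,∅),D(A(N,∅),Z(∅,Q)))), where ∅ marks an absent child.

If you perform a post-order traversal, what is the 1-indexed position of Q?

9

Post-order visits the left subtree, then the right subtree, then the node.
At B: go left to J.
  At J: no left child.
  At J: go right to W.
    At W: no left child.
    At W: go right to T.
      At T: go left to V.
        V is a leaf — visit V.
      At T: no right child.
      Visit T.
    Visit W.
  Visit J.
At B: go right to U.
  At U: go left to C.
    At C: go left to P.
      P is a leaf — visit P.
    At C: no right child.
    Visit C.
  At U: go right to D.
    At D: go left to A.
      At A: go left to N.
        N is a leaf — visit N.
      At A: no right child.
      Visit A.
    At D: go right to Z.
      At Z: no left child.
      At Z: go right to Q.
        Q is a leaf — visit Q.
      Visit Z.
    Visit D.
  Visit U.
Visit B.
Full post-order sequence: V, T, W, J, P, C, N, A, Q, Z, D, U, B.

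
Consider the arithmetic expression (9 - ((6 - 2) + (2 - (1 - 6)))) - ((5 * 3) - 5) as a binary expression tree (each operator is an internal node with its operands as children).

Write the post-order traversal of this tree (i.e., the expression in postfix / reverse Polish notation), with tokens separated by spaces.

Post-order on an expression tree gives postfix notation: for each operator, emit left operand, right operand, then the operator.

9 6 2 - 2 1 6 - - + - 5 3 * 5 - -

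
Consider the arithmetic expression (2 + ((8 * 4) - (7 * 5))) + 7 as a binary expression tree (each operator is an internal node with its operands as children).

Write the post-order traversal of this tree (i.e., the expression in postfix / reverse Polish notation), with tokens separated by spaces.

Post-order on an expression tree gives postfix notation: for each operator, emit left operand, right operand, then the operator.

2 8 4 * 7 5 * - + 7 +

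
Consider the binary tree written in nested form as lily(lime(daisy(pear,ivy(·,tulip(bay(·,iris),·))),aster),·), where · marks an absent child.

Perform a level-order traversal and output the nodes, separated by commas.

Level-order visits nodes level by level from the root, left to right within each level.
Level 0: lily
Level 1: lime
Level 2: daisy, aster
Level 3: pear, ivy
Level 4: tulip
Level 5: bay
Level 6: iris

lily, lime, daisy, aster, pear, ivy, tulip, bay, iris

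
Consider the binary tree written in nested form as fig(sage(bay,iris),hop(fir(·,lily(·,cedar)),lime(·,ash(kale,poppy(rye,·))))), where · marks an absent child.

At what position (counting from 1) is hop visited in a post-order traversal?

Post-order visits the left subtree, then the right subtree, then the node.
At fig: go left to sage.
  At sage: go left to bay.
    bay is a leaf — visit bay.
  At sage: go right to iris.
    iris is a leaf — visit iris.
  Visit sage.
At fig: go right to hop.
  At hop: go left to fir.
    At fir: no left child.
    At fir: go right to lily.
      At lily: no left child.
      At lily: go right to cedar.
        cedar is a leaf — visit cedar.
      Visit lily.
    Visit fir.
  At hop: go right to lime.
    At lime: no left child.
    At lime: go right to ash.
      At ash: go left to kale.
        kale is a leaf — visit kale.
      At ash: go right to poppy.
        At poppy: go left to rye.
          rye is a leaf — visit rye.
        At poppy: no right child.
        Visit poppy.
      Visit ash.
    Visit lime.
  Visit hop.
Visit fig.
Full post-order sequence: bay, iris, sage, cedar, lily, fir, kale, rye, poppy, ash, lime, hop, fig.

12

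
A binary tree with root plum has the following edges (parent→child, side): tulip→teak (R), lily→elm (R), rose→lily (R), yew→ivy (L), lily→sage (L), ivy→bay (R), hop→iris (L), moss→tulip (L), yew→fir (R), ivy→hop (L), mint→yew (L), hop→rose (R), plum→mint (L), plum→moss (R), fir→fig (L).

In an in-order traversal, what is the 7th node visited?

ivy

In-order visits the left subtree, then the node, then the right subtree.
At plum: go left to mint.
  At mint: go left to yew.
    At yew: go left to ivy.
      At ivy: go left to hop.
        At hop: go left to iris.
          iris is a leaf — visit iris.
        Visit hop.
        At hop: go right to rose.
          At rose: no left child.
          Visit rose.
          At rose: go right to lily.
            At lily: go left to sage.
              sage is a leaf — visit sage.
            Visit lily.
            At lily: go right to elm.
              elm is a leaf — visit elm.
      Visit ivy.
      At ivy: go right to bay.
        bay is a leaf — visit bay.
    Visit yew.
    At yew: go right to fir.
      At fir: go left to fig.
        fig is a leaf — visit fig.
      Visit fir.
      At fir: no right child.
  Visit mint.
  At mint: no right child.
Visit plum.
At plum: go right to moss.
  At moss: go left to tulip.
    At tulip: no left child.
    Visit tulip.
    At tulip: go right to teak.
      teak is a leaf — visit teak.
  Visit moss.
  At moss: no right child.
Full in-order sequence: iris, hop, rose, sage, lily, elm, ivy, bay, yew, fig, fir, mint, plum, tulip, teak, moss.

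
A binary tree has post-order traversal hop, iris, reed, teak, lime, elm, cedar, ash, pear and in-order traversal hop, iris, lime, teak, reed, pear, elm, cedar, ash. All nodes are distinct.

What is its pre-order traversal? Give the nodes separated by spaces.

The last element of post-order is the root; it splits in-order into left and right subtrees.
Root pear: left subtree has 5 nodes {hop, iris, lime, teak, reed}, right has 3 {elm, cedar, ash}.
  Root lime: left subtree has 2 nodes {hop, iris}, right has 2 {teak, reed}.
    Root iris: left subtree has 1 node {hop}, right has 0 { }.
    Root teak: left subtree has 0 nodes { }, right has 1 {reed}.
  Root ash: left subtree has 2 nodes {elm, cedar}, right has 0 { }.
    Root cedar: left subtree has 1 node {elm}, right has 0 { }.

pear lime iris hop teak reed ash cedar elm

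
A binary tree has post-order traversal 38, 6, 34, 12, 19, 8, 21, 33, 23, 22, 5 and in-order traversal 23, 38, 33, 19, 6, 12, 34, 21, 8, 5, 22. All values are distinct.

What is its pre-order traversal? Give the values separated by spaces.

The last element of post-order is the root; it splits in-order into left and right subtrees.
Root 5: left subtree has 9 nodes {23, 38, 33, 19, 6, 12, 34, 21, 8}, right has 1 {22}.
  Root 23: left subtree has 0 nodes { }, right has 8 {38, 33, 19, 6, 12, 34, 21, 8}.
    Root 33: left subtree has 1 node {38}, right has 6 {19, 6, 12, 34, 21, 8}.
      Root 21: left subtree has 4 nodes {19, 6, 12, 34}, right has 1 {8}.
        Root 19: left subtree has 0 nodes { }, right has 3 {6, 12, 34}.
          Root 12: left subtree has 1 node {6}, right has 1 {34}.

5 23 33 38 21 19 12 6 34 8 22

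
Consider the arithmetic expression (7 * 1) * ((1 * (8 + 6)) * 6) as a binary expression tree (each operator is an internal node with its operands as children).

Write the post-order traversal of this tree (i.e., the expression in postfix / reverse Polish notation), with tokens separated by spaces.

7 1 * 1 8 6 + * 6 * *

Post-order on an expression tree gives postfix notation: for each operator, emit left operand, right operand, then the operator.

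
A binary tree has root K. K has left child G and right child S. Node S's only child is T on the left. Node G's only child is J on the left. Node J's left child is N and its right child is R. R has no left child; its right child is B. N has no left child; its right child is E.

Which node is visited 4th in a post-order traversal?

Post-order visits the left subtree, then the right subtree, then the node.
At K: go left to G.
  At G: go left to J.
    At J: go left to N.
      At N: no left child.
      At N: go right to E.
        E is a leaf — visit E.
      Visit N.
    At J: go right to R.
      At R: no left child.
      At R: go right to B.
        B is a leaf — visit B.
      Visit R.
    Visit J.
  At G: no right child.
  Visit G.
At K: go right to S.
  At S: go left to T.
    T is a leaf — visit T.
  At S: no right child.
  Visit S.
Visit K.
Full post-order sequence: E, N, B, R, J, G, T, S, K.

R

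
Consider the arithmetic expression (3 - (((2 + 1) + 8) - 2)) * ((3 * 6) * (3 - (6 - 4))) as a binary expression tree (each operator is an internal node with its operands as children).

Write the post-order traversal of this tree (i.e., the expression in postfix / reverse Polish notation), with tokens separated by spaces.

3 2 1 + 8 + 2 - - 3 6 * 3 6 4 - - * *

Post-order on an expression tree gives postfix notation: for each operator, emit left operand, right operand, then the operator.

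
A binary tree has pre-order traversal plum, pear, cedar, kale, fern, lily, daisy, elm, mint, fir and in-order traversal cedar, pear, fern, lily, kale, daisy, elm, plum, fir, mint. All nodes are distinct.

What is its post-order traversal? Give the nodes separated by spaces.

The first element of pre-order is the root; it splits in-order into left and right subtrees.
Root plum: left subtree has 7 nodes {cedar, pear, fern, lily, kale, daisy, elm}, right has 2 {fir, mint}.
  Root pear: left subtree has 1 node {cedar}, right has 5 {fern, lily, kale, daisy, elm}.
    Root kale: left subtree has 2 nodes {fern, lily}, right has 2 {daisy, elm}.
      Root fern: left subtree has 0 nodes { }, right has 1 {lily}.
      Root daisy: left subtree has 0 nodes { }, right has 1 {elm}.
  Root mint: left subtree has 1 node {fir}, right has 0 { }.

cedar lily fern elm daisy kale pear fir mint plum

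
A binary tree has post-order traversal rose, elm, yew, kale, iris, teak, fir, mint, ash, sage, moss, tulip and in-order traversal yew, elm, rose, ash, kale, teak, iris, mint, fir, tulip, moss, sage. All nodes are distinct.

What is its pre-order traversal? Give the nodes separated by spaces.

tulip ash yew elm rose mint teak kale iris fir moss sage

The last element of post-order is the root; it splits in-order into left and right subtrees.
Root tulip: left subtree has 9 nodes {yew, elm, rose, ash, kale, teak, iris, mint, fir}, right has 2 {moss, sage}.
  Root ash: left subtree has 3 nodes {yew, elm, rose}, right has 5 {kale, teak, iris, mint, fir}.
    Root yew: left subtree has 0 nodes { }, right has 2 {elm, rose}.
      Root elm: left subtree has 0 nodes { }, right has 1 {rose}.
    Root mint: left subtree has 3 nodes {kale, teak, iris}, right has 1 {fir}.
      Root teak: left subtree has 1 node {kale}, right has 1 {iris}.
  Root moss: left subtree has 0 nodes { }, right has 1 {sage}.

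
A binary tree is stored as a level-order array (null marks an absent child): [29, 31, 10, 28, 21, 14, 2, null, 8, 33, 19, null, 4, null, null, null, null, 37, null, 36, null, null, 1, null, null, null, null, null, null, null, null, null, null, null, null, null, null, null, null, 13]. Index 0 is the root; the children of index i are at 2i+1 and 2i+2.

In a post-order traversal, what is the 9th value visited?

21

Post-order visits the left subtree, then the right subtree, then the node.
At 29: go left to 31.
  At 31: go left to 28.
    At 28: no left child.
    At 28: go right to 8.
      At 8: go left to 37.
        37 is a leaf — visit 37.
      At 8: no right child.
      Visit 8.
    Visit 28.
  At 31: go right to 21.
    At 21: go left to 33.
      At 33: go left to 36.
        At 36: go left to 13.
          13 is a leaf — visit 13.
        At 36: no right child.
        Visit 36.
      At 33: no right child.
      Visit 33.
    At 21: go right to 19.
      At 19: no left child.
      At 19: go right to 1.
        1 is a leaf — visit 1.
      Visit 19.
    Visit 21.
  Visit 31.
At 29: go right to 10.
  At 10: go left to 14.
    At 14: no left child.
    At 14: go right to 4.
      4 is a leaf — visit 4.
    Visit 14.
  At 10: go right to 2.
    2 is a leaf — visit 2.
  Visit 10.
Visit 29.
Full post-order sequence: 37, 8, 28, 13, 36, 33, 1, 19, 21, 31, 4, 14, 2, 10, 29.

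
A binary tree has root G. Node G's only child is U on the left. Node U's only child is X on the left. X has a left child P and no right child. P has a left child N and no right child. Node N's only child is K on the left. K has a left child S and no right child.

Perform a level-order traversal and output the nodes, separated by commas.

G, U, X, P, N, K, S

Level-order visits nodes level by level from the root, left to right within each level.
Level 0: G
Level 1: U
Level 2: X
Level 3: P
Level 4: N
Level 5: K
Level 6: S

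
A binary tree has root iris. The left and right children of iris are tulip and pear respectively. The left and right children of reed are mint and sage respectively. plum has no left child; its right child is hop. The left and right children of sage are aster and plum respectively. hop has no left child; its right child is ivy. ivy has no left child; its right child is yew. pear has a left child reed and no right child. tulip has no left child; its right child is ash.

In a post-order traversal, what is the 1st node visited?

Post-order visits the left subtree, then the right subtree, then the node.
At iris: go left to tulip.
  At tulip: no left child.
  At tulip: go right to ash.
    ash is a leaf — visit ash.
  Visit tulip.
At iris: go right to pear.
  At pear: go left to reed.
    At reed: go left to mint.
      mint is a leaf — visit mint.
    At reed: go right to sage.
      At sage: go left to aster.
        aster is a leaf — visit aster.
      At sage: go right to plum.
        At plum: no left child.
        At plum: go right to hop.
          At hop: no left child.
          At hop: go right to ivy.
            At ivy: no left child.
            At ivy: go right to yew.
              yew is a leaf — visit yew.
            Visit ivy.
          Visit hop.
        Visit plum.
      Visit sage.
    Visit reed.
  At pear: no right child.
  Visit pear.
Visit iris.
Full post-order sequence: ash, tulip, mint, aster, yew, ivy, hop, plum, sage, reed, pear, iris.

ash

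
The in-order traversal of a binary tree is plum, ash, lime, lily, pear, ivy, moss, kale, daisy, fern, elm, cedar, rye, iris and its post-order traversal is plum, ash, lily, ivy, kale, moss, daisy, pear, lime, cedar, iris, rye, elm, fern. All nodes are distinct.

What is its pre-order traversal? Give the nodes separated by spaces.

fern lime ash plum pear lily daisy moss ivy kale elm rye cedar iris

The last element of post-order is the root; it splits in-order into left and right subtrees.
Root fern: left subtree has 9 nodes {plum, ash, lime, lily, pear, ivy, moss, kale, daisy}, right has 4 {elm, cedar, rye, iris}.
  Root lime: left subtree has 2 nodes {plum, ash}, right has 6 {lily, pear, ivy, moss, kale, daisy}.
    Root ash: left subtree has 1 node {plum}, right has 0 { }.
    Root pear: left subtree has 1 node {lily}, right has 4 {ivy, moss, kale, daisy}.
      Root daisy: left subtree has 3 nodes {ivy, moss, kale}, right has 0 { }.
        Root moss: left subtree has 1 node {ivy}, right has 1 {kale}.
  Root elm: left subtree has 0 nodes { }, right has 3 {cedar, rye, iris}.
    Root rye: left subtree has 1 node {cedar}, right has 1 {iris}.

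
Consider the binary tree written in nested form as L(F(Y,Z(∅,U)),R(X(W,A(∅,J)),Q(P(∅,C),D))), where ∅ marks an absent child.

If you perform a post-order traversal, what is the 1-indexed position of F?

Post-order visits the left subtree, then the right subtree, then the node.
At L: go left to F.
  At F: go left to Y.
    Y is a leaf — visit Y.
  At F: go right to Z.
    At Z: no left child.
    At Z: go right to U.
      U is a leaf — visit U.
    Visit Z.
  Visit F.
At L: go right to R.
  At R: go left to X.
    At X: go left to W.
      W is a leaf — visit W.
    At X: go right to A.
      At A: no left child.
      At A: go right to J.
        J is a leaf — visit J.
      Visit A.
    Visit X.
  At R: go right to Q.
    At Q: go left to P.
      At P: no left child.
      At P: go right to C.
        C is a leaf — visit C.
      Visit P.
    At Q: go right to D.
      D is a leaf — visit D.
    Visit Q.
  Visit R.
Visit L.
Full post-order sequence: Y, U, Z, F, W, J, A, X, C, P, D, Q, R, L.

4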